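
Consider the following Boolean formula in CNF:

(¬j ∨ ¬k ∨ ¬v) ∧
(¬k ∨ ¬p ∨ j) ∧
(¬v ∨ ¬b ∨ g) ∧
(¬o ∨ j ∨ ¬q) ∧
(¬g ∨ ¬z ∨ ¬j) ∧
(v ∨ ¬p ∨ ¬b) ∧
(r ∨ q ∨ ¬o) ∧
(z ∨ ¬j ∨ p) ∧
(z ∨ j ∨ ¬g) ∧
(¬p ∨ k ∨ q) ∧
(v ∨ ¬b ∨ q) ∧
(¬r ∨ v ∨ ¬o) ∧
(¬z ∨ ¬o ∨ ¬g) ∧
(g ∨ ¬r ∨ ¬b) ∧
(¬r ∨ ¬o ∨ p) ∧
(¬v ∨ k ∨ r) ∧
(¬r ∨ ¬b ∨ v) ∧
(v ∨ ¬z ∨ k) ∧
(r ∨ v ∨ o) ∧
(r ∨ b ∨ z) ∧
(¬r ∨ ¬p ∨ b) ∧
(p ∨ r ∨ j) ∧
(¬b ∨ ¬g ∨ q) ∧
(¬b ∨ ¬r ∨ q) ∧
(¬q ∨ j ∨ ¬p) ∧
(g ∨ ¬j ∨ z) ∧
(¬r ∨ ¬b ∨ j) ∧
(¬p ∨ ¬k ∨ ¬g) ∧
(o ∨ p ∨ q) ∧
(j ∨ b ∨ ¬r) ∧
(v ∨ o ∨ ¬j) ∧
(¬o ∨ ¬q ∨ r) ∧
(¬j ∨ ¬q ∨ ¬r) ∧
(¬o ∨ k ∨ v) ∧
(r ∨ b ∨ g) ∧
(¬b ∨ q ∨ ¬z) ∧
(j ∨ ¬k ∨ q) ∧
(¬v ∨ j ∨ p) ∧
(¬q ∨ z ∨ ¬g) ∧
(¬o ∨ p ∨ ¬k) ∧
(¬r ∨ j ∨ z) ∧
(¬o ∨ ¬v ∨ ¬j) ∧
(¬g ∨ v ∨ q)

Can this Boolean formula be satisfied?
No

No, the formula is not satisfiable.

No assignment of truth values to the variables can make all 43 clauses true simultaneously.

The formula is UNSAT (unsatisfiable).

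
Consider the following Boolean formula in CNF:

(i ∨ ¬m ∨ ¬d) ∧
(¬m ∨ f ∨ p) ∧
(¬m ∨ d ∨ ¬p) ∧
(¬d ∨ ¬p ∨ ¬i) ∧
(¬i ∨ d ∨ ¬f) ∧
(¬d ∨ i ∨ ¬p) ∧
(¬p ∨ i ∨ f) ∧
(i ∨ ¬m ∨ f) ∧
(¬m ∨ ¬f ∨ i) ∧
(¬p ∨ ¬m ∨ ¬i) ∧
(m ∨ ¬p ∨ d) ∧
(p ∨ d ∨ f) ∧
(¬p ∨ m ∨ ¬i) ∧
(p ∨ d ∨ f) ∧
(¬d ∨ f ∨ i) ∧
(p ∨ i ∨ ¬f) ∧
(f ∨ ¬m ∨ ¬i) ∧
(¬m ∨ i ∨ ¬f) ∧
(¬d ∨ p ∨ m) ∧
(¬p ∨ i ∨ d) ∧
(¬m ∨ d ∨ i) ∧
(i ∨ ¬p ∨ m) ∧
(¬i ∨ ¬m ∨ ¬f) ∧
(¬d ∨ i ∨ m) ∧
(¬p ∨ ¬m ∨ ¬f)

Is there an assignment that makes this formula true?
No

No, the formula is not satisfiable.

No assignment of truth values to the variables can make all 25 clauses true simultaneously.

The formula is UNSAT (unsatisfiable).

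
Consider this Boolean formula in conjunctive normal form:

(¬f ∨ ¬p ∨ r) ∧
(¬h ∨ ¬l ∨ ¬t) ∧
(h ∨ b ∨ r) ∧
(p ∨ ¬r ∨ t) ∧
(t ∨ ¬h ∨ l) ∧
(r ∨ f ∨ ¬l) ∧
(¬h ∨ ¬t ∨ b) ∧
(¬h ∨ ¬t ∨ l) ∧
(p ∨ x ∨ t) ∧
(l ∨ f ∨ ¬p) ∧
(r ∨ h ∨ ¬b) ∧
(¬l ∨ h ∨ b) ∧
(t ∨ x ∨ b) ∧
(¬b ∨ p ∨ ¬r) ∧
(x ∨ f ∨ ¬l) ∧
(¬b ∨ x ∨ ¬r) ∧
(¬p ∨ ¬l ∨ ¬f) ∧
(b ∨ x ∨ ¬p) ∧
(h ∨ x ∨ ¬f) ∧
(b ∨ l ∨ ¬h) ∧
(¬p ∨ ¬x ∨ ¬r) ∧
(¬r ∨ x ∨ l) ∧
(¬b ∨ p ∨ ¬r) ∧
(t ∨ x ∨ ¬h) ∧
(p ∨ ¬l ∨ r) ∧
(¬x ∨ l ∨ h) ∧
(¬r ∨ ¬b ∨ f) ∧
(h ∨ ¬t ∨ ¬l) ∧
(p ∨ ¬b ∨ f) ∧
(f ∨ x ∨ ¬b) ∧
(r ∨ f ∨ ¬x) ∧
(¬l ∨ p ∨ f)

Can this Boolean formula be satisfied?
No

No, the formula is not satisfiable.

No assignment of truth values to the variables can make all 32 clauses true simultaneously.

The formula is UNSAT (unsatisfiable).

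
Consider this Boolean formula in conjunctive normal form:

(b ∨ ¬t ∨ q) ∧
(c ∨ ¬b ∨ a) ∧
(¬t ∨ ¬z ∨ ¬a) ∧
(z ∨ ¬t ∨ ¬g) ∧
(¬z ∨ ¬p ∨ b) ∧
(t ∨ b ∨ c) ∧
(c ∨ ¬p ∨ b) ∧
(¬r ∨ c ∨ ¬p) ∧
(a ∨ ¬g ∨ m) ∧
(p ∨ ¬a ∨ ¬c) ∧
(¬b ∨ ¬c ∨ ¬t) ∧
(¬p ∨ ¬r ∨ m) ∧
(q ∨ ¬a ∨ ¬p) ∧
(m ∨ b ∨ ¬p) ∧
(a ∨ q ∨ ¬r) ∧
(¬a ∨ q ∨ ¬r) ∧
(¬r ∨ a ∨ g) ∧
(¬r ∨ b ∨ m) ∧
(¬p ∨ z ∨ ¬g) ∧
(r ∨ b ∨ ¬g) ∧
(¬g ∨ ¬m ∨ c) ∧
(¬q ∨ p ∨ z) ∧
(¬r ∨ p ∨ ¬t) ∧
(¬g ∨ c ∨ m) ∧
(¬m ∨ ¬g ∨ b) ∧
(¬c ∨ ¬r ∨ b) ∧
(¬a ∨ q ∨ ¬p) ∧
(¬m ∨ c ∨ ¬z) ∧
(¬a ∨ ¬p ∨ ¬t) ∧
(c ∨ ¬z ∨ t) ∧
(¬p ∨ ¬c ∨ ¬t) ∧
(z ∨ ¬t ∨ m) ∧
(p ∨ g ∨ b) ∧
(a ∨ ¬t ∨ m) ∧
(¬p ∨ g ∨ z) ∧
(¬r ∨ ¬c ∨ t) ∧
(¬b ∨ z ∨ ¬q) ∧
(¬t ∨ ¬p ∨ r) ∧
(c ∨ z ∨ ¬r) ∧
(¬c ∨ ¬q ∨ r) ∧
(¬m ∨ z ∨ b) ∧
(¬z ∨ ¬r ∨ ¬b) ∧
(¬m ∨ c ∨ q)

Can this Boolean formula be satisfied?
Yes

Yes, the formula is satisfiable.

One satisfying assignment is: p=False, m=False, b=True, z=False, c=False, r=False, a=True, t=False, g=False, q=False

Verification: With this assignment, all 43 clauses evaluate to true.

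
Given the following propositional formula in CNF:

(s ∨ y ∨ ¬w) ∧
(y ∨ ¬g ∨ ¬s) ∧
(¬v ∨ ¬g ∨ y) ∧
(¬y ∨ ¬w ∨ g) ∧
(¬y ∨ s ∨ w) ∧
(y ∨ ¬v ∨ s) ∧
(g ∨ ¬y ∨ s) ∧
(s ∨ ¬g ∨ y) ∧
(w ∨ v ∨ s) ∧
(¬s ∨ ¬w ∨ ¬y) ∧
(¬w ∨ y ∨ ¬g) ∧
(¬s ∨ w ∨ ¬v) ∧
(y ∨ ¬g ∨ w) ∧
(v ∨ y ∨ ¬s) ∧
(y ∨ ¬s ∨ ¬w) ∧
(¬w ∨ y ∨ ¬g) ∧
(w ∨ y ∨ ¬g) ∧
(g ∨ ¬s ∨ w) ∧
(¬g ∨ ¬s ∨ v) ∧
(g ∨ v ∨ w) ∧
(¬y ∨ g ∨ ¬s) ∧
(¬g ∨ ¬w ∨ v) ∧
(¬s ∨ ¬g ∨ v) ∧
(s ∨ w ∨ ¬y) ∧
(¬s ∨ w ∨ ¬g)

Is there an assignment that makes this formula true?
Yes

Yes, the formula is satisfiable.

One satisfying assignment is: g=True, s=False, w=True, y=True, v=True

Verification: With this assignment, all 25 clauses evaluate to true.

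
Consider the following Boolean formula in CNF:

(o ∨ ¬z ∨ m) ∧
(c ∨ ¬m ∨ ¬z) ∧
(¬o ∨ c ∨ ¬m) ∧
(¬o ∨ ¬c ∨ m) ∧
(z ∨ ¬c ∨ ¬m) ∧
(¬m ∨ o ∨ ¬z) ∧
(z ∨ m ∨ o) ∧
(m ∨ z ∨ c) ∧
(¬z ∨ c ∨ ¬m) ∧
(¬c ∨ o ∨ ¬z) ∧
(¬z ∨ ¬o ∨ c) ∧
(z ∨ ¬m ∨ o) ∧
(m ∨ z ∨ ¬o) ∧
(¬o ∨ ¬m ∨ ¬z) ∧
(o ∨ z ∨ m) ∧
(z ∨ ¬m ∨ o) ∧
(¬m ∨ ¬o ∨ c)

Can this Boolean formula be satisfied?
No

No, the formula is not satisfiable.

No assignment of truth values to the variables can make all 17 clauses true simultaneously.

The formula is UNSAT (unsatisfiable).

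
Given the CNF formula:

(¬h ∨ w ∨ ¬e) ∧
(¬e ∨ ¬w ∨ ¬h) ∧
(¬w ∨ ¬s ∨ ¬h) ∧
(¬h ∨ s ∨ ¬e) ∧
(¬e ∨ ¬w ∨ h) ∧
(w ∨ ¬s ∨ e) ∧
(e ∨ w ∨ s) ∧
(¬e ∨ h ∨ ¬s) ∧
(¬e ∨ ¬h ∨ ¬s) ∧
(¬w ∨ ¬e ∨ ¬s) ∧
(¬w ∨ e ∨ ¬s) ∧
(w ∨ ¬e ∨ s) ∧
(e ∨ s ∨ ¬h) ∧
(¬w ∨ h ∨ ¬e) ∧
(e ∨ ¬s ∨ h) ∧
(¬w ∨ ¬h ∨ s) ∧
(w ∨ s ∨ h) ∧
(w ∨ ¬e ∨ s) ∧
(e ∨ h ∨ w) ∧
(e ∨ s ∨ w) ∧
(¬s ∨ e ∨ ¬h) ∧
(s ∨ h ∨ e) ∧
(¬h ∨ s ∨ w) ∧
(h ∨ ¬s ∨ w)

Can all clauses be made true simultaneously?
No

No, the formula is not satisfiable.

No assignment of truth values to the variables can make all 24 clauses true simultaneously.

The formula is UNSAT (unsatisfiable).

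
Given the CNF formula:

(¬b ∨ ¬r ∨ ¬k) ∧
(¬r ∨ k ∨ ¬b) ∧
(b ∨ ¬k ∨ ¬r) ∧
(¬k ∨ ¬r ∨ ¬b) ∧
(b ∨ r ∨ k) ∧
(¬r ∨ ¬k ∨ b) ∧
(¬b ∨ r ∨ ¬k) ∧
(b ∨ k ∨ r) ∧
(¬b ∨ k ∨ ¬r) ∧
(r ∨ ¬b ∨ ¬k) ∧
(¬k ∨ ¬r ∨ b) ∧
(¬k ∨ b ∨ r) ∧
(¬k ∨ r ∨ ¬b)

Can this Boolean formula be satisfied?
Yes

Yes, the formula is satisfiable.

One satisfying assignment is: k=False, r=False, b=True

Verification: With this assignment, all 13 clauses evaluate to true.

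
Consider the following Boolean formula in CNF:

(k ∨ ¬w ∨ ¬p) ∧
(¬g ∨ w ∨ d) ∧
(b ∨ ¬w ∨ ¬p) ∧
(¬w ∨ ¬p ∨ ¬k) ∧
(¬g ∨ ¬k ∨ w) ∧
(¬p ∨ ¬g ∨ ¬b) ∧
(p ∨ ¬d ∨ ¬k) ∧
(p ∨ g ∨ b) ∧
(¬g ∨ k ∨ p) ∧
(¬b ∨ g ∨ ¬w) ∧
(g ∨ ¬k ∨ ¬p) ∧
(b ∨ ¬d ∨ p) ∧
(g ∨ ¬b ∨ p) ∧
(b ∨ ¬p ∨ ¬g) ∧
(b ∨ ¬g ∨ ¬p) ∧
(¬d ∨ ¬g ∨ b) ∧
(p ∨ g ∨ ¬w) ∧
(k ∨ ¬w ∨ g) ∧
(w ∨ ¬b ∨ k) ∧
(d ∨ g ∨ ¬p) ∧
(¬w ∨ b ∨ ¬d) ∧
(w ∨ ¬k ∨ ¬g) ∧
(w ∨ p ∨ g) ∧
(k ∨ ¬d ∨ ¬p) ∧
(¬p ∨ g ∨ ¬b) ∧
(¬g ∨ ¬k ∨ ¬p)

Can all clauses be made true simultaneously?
Yes

Yes, the formula is satisfiable.

One satisfying assignment is: p=False, b=True, w=True, d=False, g=True, k=True

Verification: With this assignment, all 26 clauses evaluate to true.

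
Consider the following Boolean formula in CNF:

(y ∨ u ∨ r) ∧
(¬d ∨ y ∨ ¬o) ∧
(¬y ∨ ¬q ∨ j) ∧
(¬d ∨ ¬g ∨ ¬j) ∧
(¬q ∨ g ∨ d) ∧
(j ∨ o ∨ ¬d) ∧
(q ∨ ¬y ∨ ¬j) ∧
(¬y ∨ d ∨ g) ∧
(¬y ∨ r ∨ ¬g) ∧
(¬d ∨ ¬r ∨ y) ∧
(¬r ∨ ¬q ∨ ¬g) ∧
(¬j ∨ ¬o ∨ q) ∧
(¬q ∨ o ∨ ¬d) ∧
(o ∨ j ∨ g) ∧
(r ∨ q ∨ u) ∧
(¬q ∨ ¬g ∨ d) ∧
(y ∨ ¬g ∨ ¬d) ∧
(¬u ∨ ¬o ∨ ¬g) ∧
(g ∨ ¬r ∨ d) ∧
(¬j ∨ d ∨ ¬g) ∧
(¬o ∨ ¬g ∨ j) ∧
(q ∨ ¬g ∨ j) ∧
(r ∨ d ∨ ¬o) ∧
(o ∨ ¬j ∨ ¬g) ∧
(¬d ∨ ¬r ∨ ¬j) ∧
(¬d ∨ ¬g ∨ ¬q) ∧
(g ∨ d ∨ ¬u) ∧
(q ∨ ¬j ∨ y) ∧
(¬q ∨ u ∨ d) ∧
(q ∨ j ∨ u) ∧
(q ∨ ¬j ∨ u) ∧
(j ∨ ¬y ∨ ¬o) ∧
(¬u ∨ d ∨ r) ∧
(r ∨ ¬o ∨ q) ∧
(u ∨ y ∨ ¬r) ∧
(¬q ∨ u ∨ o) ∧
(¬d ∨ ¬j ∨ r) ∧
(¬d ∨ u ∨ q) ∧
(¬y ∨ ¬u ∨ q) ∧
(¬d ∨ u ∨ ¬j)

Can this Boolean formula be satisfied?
No

No, the formula is not satisfiable.

No assignment of truth values to the variables can make all 40 clauses true simultaneously.

The formula is UNSAT (unsatisfiable).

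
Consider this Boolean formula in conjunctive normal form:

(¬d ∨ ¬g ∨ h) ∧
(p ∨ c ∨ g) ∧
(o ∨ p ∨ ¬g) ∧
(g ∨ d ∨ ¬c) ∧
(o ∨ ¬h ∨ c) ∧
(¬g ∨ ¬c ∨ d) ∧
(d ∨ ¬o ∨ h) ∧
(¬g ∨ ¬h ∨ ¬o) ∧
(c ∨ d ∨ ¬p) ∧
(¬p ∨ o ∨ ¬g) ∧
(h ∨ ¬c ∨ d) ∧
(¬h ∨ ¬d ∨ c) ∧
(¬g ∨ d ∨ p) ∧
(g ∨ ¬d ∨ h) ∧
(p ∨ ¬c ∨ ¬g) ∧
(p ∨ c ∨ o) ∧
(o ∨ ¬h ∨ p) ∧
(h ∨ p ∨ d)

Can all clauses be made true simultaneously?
Yes

Yes, the formula is satisfiable.

One satisfying assignment is: p=False, h=True, o=True, d=True, c=True, g=False

Verification: With this assignment, all 18 clauses evaluate to true.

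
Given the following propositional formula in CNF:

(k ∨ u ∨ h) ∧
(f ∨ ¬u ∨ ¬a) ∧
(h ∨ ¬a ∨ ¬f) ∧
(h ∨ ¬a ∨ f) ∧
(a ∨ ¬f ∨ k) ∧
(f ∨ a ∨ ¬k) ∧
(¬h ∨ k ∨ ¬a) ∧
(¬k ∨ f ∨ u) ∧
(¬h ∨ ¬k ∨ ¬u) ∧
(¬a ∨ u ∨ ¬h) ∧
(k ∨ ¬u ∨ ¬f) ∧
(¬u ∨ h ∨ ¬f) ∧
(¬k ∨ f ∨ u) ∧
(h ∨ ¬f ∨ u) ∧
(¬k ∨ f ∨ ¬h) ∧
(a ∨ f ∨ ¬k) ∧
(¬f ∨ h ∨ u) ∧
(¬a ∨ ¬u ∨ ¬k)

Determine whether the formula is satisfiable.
Yes

Yes, the formula is satisfiable.

One satisfying assignment is: a=False, u=False, f=False, k=False, h=True

Verification: With this assignment, all 18 clauses evaluate to true.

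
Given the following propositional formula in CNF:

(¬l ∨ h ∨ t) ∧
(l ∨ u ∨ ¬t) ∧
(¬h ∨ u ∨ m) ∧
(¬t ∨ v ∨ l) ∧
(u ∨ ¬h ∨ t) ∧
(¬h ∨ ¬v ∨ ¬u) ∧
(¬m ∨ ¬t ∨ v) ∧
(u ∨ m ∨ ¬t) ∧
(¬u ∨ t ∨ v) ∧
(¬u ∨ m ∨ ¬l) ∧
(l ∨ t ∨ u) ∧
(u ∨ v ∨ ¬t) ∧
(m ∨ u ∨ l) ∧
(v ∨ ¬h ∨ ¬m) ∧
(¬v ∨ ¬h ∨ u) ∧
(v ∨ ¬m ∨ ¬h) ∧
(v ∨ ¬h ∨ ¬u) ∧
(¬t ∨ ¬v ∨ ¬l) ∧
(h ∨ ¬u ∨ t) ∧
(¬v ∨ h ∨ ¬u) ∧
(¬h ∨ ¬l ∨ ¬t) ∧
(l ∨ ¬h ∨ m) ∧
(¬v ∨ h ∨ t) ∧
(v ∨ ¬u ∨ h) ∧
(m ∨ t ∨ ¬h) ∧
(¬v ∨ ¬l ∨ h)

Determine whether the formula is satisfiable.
No

No, the formula is not satisfiable.

No assignment of truth values to the variables can make all 26 clauses true simultaneously.

The formula is UNSAT (unsatisfiable).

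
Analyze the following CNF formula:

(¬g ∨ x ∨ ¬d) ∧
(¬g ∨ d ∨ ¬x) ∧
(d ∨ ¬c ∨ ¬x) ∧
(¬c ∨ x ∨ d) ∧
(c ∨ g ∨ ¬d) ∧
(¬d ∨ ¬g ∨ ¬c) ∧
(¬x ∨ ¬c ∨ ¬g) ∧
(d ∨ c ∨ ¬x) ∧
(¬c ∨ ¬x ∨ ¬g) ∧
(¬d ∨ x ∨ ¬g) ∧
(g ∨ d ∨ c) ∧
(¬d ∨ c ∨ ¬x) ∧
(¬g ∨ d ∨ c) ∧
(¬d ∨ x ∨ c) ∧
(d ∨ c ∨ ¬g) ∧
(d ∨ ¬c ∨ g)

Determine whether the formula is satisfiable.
Yes

Yes, the formula is satisfiable.

One satisfying assignment is: x=False, d=True, g=False, c=True

Verification: With this assignment, all 16 clauses evaluate to true.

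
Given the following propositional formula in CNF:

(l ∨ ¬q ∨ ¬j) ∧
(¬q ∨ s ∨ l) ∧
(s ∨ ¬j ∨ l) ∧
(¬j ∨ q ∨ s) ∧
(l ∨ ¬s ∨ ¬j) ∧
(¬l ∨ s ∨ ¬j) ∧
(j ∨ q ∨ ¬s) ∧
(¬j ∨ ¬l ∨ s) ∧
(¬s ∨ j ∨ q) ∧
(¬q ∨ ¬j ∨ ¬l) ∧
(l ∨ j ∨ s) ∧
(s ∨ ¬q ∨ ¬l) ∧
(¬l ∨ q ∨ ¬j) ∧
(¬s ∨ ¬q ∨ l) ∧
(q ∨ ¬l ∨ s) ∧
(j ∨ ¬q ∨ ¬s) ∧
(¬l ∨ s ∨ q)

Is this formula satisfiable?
No

No, the formula is not satisfiable.

No assignment of truth values to the variables can make all 17 clauses true simultaneously.

The formula is UNSAT (unsatisfiable).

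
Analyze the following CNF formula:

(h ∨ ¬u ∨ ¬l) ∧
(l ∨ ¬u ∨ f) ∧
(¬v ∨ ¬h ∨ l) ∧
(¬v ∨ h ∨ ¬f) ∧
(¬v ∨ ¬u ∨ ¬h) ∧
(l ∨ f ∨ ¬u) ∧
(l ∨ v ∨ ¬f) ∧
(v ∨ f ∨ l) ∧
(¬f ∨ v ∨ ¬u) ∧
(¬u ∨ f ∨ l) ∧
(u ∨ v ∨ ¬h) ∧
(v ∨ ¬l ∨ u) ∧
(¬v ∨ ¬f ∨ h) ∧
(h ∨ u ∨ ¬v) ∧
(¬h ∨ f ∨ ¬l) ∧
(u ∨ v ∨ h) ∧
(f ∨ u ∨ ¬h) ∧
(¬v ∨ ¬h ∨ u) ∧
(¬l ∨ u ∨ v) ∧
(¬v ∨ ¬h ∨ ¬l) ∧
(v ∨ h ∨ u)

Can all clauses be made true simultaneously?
No

No, the formula is not satisfiable.

No assignment of truth values to the variables can make all 21 clauses true simultaneously.

The formula is UNSAT (unsatisfiable).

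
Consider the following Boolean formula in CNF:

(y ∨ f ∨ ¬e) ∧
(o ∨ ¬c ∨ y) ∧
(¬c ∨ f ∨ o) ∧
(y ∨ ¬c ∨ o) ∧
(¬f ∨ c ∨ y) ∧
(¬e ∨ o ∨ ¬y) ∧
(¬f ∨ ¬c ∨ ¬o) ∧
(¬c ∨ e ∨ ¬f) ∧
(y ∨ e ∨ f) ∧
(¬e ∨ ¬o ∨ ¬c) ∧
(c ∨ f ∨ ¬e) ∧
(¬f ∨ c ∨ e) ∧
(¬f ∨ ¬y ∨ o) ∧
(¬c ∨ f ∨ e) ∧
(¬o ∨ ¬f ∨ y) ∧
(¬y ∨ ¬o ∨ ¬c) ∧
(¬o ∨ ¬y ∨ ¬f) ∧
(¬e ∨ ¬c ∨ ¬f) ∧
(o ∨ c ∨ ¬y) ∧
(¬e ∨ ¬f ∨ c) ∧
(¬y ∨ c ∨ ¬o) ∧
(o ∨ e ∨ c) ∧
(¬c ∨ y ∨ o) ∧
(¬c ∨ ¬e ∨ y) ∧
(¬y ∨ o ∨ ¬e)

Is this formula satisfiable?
No

No, the formula is not satisfiable.

No assignment of truth values to the variables can make all 25 clauses true simultaneously.

The formula is UNSAT (unsatisfiable).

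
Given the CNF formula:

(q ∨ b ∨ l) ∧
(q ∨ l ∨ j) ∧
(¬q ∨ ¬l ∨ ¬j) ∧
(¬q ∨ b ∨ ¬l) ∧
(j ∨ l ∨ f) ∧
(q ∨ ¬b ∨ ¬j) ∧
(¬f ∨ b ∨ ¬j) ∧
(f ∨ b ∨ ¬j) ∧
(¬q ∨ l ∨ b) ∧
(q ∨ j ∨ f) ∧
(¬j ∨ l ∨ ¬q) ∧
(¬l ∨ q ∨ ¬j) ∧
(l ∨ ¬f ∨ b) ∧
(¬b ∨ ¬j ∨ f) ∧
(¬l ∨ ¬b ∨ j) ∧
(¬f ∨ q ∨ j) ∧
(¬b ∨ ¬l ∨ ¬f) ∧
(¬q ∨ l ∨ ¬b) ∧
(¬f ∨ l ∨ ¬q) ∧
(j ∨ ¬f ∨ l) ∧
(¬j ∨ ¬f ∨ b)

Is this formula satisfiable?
No

No, the formula is not satisfiable.

No assignment of truth values to the variables can make all 21 clauses true simultaneously.

The formula is UNSAT (unsatisfiable).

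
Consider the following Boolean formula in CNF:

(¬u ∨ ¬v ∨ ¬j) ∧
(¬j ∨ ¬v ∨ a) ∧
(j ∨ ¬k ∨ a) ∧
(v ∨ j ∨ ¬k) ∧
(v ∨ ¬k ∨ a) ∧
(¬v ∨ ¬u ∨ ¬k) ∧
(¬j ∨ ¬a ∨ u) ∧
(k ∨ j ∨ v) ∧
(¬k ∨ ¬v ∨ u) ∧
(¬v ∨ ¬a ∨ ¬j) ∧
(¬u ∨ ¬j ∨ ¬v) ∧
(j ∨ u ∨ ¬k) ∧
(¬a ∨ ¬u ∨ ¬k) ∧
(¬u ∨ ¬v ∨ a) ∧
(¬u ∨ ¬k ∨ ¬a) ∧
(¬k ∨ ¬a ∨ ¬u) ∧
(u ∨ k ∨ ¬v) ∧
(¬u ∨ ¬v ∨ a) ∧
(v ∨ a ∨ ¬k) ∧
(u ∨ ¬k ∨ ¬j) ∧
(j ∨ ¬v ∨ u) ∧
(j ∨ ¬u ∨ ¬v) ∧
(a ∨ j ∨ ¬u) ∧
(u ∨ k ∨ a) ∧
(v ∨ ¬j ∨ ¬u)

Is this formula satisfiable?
No

No, the formula is not satisfiable.

No assignment of truth values to the variables can make all 25 clauses true simultaneously.

The formula is UNSAT (unsatisfiable).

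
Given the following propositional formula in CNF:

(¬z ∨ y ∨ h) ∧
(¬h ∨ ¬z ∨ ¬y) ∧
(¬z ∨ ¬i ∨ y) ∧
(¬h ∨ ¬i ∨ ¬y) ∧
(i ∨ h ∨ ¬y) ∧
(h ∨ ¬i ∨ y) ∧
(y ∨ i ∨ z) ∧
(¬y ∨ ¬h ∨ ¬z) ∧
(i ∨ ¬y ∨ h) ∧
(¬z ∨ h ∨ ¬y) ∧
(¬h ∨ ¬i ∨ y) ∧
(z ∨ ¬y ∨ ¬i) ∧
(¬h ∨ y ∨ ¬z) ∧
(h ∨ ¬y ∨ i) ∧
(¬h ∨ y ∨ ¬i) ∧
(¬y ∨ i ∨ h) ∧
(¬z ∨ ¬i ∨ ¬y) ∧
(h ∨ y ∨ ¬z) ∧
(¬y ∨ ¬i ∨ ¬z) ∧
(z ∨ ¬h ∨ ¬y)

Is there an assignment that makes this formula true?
No

No, the formula is not satisfiable.

No assignment of truth values to the variables can make all 20 clauses true simultaneously.

The formula is UNSAT (unsatisfiable).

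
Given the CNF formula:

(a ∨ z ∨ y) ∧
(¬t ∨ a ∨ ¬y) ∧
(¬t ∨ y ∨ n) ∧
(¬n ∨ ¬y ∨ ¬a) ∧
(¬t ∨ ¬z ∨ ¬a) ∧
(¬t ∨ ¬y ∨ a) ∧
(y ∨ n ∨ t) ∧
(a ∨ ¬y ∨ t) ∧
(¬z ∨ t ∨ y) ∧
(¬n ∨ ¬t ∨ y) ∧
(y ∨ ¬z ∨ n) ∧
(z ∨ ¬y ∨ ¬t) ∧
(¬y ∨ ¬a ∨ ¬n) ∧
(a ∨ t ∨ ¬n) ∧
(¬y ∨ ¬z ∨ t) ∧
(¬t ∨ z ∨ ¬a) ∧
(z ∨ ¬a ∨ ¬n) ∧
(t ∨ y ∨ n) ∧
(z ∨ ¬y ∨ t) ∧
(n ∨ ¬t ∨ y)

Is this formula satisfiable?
No

No, the formula is not satisfiable.

No assignment of truth values to the variables can make all 20 clauses true simultaneously.

The formula is UNSAT (unsatisfiable).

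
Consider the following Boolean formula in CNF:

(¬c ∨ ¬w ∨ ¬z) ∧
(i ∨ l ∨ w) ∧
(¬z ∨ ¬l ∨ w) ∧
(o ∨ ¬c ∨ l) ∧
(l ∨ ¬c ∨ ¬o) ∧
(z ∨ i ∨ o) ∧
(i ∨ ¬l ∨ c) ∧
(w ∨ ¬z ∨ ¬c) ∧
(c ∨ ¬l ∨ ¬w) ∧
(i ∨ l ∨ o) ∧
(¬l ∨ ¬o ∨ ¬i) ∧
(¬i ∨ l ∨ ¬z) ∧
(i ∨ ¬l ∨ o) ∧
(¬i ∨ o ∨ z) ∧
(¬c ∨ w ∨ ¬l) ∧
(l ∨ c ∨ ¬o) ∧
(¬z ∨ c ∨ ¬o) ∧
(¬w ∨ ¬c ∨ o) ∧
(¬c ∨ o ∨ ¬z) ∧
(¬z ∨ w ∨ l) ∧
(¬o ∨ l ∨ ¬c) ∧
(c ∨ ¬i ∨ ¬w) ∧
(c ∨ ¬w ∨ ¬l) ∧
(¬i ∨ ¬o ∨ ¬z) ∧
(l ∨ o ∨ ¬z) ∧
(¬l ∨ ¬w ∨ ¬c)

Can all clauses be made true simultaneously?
No

No, the formula is not satisfiable.

No assignment of truth values to the variables can make all 26 clauses true simultaneously.

The formula is UNSAT (unsatisfiable).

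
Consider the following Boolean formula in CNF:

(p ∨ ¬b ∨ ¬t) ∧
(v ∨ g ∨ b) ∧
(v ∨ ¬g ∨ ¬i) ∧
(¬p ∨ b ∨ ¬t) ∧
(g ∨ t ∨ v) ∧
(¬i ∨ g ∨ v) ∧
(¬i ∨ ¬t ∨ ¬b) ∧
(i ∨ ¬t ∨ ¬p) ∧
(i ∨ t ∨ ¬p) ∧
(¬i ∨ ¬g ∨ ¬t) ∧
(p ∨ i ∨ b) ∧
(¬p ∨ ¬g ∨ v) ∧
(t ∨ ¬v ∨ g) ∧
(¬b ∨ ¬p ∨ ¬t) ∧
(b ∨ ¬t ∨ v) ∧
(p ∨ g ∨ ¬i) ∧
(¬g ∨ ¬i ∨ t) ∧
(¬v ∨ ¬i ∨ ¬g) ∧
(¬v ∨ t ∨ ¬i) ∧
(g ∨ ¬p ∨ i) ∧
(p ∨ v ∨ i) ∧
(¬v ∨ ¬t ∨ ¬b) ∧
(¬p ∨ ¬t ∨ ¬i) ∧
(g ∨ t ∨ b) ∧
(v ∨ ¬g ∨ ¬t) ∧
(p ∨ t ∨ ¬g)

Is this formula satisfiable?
No

No, the formula is not satisfiable.

No assignment of truth values to the variables can make all 26 clauses true simultaneously.

The formula is UNSAT (unsatisfiable).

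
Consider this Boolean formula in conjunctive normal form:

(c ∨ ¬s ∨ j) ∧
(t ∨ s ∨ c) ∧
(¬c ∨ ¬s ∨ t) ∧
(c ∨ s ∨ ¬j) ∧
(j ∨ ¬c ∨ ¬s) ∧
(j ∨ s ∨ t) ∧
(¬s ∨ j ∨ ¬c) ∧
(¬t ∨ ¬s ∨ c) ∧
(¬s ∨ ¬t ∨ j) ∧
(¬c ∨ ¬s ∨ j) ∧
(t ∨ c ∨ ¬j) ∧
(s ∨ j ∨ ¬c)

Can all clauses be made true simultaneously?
Yes

Yes, the formula is satisfiable.

One satisfying assignment is: c=True, t=False, s=False, j=True

Verification: With this assignment, all 12 clauses evaluate to true.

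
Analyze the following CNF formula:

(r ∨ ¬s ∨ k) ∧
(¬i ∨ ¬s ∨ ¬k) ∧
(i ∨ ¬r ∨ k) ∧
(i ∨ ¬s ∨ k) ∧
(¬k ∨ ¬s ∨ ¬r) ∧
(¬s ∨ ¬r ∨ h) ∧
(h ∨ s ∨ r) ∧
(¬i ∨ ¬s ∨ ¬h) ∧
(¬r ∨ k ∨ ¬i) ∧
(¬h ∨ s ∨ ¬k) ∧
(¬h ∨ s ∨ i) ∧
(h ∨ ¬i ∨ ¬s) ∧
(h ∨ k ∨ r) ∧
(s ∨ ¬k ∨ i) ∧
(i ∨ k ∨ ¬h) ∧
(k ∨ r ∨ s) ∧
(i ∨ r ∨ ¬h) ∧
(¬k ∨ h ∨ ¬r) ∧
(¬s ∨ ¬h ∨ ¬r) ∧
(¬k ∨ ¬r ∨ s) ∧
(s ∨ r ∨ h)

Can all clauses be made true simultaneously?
Yes

Yes, the formula is satisfiable.

One satisfying assignment is: h=False, s=True, r=False, i=False, k=True

Verification: With this assignment, all 21 clauses evaluate to true.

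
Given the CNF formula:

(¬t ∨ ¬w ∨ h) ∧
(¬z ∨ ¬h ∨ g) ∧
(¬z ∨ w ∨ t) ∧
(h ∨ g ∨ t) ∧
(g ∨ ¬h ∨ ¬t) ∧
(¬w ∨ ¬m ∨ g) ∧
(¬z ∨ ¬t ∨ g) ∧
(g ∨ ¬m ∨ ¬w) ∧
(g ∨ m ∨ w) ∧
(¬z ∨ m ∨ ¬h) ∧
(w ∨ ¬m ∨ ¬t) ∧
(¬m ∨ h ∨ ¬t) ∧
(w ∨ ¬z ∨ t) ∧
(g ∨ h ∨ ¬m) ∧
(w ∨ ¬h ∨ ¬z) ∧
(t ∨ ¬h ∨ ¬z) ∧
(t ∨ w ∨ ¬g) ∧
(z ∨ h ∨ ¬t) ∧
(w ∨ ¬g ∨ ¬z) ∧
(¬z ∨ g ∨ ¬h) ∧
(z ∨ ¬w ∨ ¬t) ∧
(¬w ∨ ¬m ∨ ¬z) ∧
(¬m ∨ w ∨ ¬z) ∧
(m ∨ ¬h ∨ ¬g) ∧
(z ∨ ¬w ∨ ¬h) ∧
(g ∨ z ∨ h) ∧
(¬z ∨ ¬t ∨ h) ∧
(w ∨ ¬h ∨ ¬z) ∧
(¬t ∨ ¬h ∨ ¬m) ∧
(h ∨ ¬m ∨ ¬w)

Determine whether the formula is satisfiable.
Yes

Yes, the formula is satisfiable.

One satisfying assignment is: w=True, m=False, h=False, t=False, z=False, g=True

Verification: With this assignment, all 30 clauses evaluate to true.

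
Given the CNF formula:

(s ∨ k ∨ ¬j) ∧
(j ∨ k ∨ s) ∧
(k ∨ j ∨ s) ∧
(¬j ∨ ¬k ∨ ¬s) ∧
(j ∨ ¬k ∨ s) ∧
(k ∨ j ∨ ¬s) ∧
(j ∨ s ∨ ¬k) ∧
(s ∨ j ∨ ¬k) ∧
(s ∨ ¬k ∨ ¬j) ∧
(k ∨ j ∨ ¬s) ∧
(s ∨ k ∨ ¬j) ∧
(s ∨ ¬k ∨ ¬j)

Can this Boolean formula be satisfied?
Yes

Yes, the formula is satisfiable.

One satisfying assignment is: k=True, j=False, s=True

Verification: With this assignment, all 12 clauses evaluate to true.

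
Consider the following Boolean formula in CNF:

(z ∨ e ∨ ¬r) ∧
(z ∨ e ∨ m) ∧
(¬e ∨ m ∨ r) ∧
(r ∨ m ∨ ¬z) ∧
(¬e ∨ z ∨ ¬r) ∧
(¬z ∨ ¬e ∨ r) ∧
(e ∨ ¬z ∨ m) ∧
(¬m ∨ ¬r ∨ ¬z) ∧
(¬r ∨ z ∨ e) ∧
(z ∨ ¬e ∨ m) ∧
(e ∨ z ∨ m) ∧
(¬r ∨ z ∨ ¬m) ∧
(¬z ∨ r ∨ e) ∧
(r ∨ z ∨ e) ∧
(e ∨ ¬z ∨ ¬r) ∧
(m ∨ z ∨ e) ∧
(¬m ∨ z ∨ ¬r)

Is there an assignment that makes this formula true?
Yes

Yes, the formula is satisfiable.

One satisfying assignment is: z=True, r=True, e=True, m=False

Verification: With this assignment, all 17 clauses evaluate to true.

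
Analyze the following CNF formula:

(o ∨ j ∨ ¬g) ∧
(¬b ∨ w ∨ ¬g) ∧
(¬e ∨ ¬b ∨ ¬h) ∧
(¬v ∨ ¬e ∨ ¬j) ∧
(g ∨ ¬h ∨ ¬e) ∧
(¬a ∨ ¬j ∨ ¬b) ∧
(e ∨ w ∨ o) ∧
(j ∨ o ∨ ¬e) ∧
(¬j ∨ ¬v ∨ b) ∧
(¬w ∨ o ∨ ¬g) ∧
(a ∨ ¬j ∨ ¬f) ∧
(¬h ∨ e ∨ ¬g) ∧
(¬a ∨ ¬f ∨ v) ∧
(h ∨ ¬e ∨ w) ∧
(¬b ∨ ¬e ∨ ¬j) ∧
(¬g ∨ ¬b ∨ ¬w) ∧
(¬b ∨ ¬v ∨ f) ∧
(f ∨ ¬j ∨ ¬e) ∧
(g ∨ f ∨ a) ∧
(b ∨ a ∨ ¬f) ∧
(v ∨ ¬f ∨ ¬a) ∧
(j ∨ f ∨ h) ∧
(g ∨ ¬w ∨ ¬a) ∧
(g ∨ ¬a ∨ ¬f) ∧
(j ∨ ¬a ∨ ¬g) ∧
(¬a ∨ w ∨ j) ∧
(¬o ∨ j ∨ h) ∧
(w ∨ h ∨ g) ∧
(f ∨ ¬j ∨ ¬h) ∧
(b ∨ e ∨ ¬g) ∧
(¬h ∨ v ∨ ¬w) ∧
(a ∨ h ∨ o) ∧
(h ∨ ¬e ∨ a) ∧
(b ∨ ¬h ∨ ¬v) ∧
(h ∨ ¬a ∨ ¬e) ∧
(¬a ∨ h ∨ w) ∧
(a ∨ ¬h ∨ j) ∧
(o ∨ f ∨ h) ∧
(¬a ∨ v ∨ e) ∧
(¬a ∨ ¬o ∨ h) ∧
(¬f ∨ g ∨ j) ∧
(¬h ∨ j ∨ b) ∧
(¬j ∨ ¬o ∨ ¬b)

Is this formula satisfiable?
No

No, the formula is not satisfiable.

No assignment of truth values to the variables can make all 43 clauses true simultaneously.

The formula is UNSAT (unsatisfiable).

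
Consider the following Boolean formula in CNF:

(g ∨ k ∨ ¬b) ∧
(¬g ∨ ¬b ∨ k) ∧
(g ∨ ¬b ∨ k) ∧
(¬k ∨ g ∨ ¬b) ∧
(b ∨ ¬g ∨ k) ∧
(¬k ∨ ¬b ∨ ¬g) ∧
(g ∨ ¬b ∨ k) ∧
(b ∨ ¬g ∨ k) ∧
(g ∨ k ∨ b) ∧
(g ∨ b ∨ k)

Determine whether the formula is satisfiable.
Yes

Yes, the formula is satisfiable.

One satisfying assignment is: g=False, b=False, k=True

Verification: With this assignment, all 10 clauses evaluate to true.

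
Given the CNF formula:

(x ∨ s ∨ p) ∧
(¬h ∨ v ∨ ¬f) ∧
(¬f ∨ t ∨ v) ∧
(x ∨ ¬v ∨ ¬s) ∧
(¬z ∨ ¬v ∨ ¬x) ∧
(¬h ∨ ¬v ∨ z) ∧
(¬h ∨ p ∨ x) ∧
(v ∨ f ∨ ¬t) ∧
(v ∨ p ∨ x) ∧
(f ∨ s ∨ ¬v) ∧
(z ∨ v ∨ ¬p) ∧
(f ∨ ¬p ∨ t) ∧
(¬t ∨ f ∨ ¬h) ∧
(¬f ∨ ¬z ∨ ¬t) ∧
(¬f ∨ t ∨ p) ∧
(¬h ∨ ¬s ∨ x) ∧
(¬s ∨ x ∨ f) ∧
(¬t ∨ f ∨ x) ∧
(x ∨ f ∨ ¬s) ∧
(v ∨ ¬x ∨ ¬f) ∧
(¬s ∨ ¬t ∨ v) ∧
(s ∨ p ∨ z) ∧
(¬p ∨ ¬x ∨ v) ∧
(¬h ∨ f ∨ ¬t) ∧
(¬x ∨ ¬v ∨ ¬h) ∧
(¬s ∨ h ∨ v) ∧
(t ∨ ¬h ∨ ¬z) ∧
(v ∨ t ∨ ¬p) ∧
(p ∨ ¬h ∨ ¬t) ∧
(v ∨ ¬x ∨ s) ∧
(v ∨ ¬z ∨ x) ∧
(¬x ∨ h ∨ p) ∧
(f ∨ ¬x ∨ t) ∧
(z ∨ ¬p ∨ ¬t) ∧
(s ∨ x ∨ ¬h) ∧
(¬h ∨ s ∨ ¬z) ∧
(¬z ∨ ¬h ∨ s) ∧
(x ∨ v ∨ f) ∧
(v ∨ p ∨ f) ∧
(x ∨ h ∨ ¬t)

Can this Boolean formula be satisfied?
Yes

Yes, the formula is satisfiable.

One satisfying assignment is: x=True, v=True, p=True, t=False, z=False, s=False, f=True, h=False

Verification: With this assignment, all 40 clauses evaluate to true.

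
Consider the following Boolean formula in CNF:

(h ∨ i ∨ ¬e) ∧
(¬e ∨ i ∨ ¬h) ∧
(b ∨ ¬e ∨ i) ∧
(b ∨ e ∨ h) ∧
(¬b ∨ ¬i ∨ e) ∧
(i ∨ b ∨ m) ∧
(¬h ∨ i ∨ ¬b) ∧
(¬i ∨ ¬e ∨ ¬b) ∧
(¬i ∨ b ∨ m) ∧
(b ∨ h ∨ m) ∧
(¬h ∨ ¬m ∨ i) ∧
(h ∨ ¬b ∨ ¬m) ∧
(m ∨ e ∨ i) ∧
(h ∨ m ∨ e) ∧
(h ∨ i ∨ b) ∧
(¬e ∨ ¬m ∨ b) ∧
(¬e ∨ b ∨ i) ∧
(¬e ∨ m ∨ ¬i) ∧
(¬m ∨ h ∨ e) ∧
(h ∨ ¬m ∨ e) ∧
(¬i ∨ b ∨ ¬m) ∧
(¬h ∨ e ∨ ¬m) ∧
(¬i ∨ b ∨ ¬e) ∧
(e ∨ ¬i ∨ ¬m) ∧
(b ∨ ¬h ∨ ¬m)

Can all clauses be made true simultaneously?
No

No, the formula is not satisfiable.

No assignment of truth values to the variables can make all 25 clauses true simultaneously.

The formula is UNSAT (unsatisfiable).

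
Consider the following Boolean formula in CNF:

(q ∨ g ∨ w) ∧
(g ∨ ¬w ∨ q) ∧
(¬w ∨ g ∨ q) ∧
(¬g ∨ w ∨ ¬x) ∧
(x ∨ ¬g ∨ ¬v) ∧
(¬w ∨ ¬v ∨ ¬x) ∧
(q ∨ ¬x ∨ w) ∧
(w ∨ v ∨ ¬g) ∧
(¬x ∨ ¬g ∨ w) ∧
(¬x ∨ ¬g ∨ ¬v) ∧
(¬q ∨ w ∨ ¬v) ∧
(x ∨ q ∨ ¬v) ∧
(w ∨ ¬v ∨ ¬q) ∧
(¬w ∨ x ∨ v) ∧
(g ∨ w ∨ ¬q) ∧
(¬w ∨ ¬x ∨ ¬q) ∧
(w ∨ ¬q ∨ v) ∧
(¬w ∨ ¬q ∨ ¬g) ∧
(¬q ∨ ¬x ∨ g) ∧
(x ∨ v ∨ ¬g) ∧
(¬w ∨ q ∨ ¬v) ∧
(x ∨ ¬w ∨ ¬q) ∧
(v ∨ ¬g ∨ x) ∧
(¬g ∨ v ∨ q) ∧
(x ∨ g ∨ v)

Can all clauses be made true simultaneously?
No

No, the formula is not satisfiable.

No assignment of truth values to the variables can make all 25 clauses true simultaneously.

The formula is UNSAT (unsatisfiable).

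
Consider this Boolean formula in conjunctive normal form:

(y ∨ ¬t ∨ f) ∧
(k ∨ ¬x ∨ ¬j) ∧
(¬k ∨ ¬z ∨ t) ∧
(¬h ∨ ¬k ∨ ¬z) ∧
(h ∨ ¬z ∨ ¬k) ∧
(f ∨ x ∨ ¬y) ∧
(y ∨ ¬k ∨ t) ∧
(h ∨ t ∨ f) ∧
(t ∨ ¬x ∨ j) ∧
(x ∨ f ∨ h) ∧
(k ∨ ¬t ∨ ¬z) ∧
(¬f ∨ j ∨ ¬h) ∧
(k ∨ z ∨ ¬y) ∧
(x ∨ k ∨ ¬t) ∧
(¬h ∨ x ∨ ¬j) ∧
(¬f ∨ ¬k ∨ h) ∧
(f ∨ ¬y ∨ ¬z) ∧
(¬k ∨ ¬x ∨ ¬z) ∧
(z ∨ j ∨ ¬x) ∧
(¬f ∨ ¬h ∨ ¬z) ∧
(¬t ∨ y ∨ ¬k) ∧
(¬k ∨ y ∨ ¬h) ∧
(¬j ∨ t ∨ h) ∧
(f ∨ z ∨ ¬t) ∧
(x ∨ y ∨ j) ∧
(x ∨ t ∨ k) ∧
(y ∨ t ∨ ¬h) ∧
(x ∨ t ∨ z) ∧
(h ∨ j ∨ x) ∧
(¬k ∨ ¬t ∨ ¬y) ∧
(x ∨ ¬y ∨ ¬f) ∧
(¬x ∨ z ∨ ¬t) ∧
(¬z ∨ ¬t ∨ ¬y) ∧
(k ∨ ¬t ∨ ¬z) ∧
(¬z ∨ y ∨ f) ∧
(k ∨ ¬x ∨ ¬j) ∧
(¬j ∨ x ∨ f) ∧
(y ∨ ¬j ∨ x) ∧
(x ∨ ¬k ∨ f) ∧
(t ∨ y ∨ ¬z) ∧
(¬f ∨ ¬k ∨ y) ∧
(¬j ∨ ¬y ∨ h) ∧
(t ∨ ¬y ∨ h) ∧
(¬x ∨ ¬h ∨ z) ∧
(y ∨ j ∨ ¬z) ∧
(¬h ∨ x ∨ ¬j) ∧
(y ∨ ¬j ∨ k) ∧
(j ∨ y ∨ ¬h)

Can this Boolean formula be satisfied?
No

No, the formula is not satisfiable.

No assignment of truth values to the variables can make all 48 clauses true simultaneously.

The formula is UNSAT (unsatisfiable).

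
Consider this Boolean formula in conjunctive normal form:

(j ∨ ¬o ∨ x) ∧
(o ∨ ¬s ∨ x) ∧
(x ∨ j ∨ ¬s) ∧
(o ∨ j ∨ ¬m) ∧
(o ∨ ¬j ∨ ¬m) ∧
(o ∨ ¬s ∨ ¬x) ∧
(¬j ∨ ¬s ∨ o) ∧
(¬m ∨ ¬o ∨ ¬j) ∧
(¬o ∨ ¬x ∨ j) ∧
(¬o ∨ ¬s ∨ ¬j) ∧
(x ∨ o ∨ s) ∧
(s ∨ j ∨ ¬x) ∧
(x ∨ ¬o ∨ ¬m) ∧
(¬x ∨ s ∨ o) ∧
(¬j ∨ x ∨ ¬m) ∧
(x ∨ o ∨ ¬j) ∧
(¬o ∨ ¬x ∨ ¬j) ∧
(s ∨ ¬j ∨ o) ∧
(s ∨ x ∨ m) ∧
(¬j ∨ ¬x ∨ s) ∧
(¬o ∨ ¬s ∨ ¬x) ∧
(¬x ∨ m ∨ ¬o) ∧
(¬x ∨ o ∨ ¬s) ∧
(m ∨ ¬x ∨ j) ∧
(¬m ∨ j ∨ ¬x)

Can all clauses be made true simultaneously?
No

No, the formula is not satisfiable.

No assignment of truth values to the variables can make all 25 clauses true simultaneously.

The formula is UNSAT (unsatisfiable).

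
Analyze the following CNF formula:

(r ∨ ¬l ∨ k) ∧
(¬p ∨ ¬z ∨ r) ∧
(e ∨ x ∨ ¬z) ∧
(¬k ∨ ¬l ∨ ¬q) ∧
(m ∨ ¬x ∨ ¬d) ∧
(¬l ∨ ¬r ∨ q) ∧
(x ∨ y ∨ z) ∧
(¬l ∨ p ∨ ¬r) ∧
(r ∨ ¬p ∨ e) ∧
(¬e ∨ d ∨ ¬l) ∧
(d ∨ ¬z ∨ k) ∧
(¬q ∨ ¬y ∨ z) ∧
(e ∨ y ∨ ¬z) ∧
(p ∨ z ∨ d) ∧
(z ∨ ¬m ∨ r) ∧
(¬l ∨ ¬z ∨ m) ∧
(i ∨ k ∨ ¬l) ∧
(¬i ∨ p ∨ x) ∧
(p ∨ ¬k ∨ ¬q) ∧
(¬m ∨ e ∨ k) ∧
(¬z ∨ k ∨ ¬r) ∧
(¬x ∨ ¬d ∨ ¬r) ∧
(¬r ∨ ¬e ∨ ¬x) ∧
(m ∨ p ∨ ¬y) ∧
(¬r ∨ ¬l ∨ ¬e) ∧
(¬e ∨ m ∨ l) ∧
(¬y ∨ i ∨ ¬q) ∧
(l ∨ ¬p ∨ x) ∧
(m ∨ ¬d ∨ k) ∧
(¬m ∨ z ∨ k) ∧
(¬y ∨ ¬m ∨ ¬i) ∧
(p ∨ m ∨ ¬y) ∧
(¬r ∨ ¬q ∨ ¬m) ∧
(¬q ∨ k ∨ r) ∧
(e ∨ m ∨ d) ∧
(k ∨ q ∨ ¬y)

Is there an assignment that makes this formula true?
Yes

Yes, the formula is satisfiable.

One satisfying assignment is: r=False, y=True, z=True, e=False, m=True, l=True, p=False, k=True, x=True, q=False, i=False, d=False

Verification: With this assignment, all 36 clauses evaluate to true.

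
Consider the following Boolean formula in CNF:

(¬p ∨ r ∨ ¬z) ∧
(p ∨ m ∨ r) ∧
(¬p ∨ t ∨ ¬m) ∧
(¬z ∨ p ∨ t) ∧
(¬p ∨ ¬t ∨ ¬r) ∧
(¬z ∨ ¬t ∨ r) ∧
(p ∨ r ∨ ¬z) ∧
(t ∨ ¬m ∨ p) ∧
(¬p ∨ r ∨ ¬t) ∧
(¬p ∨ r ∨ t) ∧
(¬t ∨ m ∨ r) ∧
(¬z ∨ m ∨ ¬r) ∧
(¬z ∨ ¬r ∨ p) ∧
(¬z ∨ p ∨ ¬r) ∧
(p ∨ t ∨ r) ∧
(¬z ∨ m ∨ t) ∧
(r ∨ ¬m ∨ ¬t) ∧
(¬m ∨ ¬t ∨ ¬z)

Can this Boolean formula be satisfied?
Yes

Yes, the formula is satisfiable.

One satisfying assignment is: r=True, t=False, m=False, p=True, z=False

Verification: With this assignment, all 18 clauses evaluate to true.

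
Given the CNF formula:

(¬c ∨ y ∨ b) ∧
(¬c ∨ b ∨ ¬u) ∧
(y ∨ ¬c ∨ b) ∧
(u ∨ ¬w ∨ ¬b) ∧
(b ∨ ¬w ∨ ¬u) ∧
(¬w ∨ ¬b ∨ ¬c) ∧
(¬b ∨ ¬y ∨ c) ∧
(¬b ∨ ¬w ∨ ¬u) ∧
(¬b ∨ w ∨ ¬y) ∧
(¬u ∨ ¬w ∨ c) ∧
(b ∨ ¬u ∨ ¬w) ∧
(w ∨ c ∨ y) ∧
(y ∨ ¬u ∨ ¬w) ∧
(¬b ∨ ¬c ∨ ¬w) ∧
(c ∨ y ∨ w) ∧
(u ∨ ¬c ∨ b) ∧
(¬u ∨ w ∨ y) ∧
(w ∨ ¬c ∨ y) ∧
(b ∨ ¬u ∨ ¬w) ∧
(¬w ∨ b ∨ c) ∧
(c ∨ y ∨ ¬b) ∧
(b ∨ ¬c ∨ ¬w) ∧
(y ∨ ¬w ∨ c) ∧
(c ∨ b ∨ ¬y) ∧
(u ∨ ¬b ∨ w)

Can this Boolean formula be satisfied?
No

No, the formula is not satisfiable.

No assignment of truth values to the variables can make all 25 clauses true simultaneously.

The formula is UNSAT (unsatisfiable).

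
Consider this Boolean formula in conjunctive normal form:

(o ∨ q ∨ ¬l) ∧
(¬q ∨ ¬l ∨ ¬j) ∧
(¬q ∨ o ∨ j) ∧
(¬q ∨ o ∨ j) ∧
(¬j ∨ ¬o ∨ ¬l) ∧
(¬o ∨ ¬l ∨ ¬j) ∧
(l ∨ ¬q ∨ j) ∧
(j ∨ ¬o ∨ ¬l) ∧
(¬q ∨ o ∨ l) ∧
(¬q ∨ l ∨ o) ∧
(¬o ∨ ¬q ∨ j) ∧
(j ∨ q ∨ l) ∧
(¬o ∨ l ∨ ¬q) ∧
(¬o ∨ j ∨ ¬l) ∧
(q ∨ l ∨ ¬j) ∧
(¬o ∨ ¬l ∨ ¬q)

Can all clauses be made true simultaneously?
No

No, the formula is not satisfiable.

No assignment of truth values to the variables can make all 16 clauses true simultaneously.

The formula is UNSAT (unsatisfiable).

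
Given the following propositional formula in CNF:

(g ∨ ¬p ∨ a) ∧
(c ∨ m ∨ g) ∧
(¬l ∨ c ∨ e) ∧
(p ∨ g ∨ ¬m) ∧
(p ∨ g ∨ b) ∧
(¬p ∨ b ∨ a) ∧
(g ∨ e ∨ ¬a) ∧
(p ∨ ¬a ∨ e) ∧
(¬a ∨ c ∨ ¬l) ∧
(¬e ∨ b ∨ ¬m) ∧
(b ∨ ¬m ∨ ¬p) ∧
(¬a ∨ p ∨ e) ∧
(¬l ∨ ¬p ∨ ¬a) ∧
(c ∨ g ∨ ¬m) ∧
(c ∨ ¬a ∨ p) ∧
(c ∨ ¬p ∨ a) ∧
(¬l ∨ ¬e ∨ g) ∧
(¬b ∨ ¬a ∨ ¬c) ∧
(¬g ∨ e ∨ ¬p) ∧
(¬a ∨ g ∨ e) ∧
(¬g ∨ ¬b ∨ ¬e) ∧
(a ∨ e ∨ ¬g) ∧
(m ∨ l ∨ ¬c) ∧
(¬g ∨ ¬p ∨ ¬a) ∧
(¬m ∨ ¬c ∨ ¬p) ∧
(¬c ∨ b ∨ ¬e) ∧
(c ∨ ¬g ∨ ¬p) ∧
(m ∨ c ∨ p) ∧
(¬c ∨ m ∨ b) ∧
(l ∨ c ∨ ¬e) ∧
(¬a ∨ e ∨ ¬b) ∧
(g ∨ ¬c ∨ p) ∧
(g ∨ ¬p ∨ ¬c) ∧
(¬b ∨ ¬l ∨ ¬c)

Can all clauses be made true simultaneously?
No

No, the formula is not satisfiable.

No assignment of truth values to the variables can make all 34 clauses true simultaneously.

The formula is UNSAT (unsatisfiable).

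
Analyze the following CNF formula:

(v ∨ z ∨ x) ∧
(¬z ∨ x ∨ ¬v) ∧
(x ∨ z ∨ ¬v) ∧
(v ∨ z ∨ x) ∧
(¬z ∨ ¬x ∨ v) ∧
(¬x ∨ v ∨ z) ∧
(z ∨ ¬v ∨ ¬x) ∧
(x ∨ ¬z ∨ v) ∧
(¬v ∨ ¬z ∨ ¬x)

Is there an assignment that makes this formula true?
No

No, the formula is not satisfiable.

No assignment of truth values to the variables can make all 9 clauses true simultaneously.

The formula is UNSAT (unsatisfiable).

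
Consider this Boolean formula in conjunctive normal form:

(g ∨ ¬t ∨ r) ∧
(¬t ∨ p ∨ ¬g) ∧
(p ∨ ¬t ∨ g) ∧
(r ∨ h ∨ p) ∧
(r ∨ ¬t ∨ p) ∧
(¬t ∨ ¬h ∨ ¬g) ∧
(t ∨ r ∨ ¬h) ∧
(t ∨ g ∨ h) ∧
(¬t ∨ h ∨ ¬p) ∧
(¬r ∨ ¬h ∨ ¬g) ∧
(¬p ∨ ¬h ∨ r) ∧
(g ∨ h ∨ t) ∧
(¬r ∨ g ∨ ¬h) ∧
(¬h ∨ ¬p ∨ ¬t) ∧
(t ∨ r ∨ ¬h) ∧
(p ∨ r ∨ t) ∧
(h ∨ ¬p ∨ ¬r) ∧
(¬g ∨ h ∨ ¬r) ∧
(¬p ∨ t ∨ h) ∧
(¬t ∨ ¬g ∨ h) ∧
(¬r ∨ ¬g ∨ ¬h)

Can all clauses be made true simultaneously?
No

No, the formula is not satisfiable.

No assignment of truth values to the variables can make all 21 clauses true simultaneously.

The formula is UNSAT (unsatisfiable).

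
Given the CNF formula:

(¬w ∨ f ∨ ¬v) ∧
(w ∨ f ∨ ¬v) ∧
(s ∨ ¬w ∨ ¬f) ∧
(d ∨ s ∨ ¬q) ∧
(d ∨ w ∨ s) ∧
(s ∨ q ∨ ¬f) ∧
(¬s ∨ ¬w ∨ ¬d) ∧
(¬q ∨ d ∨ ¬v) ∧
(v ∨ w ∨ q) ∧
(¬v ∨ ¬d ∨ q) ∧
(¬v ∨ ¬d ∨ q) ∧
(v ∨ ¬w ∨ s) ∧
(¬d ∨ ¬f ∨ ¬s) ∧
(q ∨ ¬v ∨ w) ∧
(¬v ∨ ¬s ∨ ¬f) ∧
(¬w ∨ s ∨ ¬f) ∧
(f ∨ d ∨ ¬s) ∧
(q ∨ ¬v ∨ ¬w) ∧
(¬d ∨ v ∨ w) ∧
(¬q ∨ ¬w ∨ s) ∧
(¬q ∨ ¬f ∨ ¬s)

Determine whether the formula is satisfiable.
Yes

Yes, the formula is satisfiable.

One satisfying assignment is: s=True, d=False, v=False, f=True, q=False, w=True

Verification: With this assignment, all 21 clauses evaluate to true.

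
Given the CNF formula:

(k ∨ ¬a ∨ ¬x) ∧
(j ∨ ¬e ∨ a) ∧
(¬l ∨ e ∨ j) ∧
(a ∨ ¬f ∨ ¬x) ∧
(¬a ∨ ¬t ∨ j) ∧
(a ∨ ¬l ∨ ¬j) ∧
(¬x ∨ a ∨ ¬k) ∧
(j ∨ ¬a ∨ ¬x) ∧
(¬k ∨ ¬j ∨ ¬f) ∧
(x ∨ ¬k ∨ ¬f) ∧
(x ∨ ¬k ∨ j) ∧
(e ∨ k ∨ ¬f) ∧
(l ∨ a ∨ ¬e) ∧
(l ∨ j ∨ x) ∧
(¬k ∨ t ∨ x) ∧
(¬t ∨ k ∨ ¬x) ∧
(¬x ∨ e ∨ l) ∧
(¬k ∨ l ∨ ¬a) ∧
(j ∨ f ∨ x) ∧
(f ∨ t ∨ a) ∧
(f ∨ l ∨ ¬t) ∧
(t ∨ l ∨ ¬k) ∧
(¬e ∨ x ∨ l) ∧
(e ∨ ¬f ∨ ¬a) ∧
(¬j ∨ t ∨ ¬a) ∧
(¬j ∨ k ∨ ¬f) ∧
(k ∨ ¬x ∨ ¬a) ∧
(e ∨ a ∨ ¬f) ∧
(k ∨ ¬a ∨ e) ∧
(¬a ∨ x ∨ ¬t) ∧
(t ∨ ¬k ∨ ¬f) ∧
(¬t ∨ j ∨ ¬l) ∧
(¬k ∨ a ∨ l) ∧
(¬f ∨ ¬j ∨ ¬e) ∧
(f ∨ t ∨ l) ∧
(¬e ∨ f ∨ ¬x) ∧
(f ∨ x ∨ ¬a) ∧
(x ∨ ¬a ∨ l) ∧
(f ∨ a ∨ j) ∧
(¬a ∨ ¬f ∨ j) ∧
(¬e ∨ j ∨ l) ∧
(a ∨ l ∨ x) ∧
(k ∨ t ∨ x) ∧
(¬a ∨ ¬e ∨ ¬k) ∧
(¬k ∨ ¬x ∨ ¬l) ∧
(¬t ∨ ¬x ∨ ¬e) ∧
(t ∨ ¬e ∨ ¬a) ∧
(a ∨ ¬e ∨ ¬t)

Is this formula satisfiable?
No

No, the formula is not satisfiable.

No assignment of truth values to the variables can make all 48 clauses true simultaneously.

The formula is UNSAT (unsatisfiable).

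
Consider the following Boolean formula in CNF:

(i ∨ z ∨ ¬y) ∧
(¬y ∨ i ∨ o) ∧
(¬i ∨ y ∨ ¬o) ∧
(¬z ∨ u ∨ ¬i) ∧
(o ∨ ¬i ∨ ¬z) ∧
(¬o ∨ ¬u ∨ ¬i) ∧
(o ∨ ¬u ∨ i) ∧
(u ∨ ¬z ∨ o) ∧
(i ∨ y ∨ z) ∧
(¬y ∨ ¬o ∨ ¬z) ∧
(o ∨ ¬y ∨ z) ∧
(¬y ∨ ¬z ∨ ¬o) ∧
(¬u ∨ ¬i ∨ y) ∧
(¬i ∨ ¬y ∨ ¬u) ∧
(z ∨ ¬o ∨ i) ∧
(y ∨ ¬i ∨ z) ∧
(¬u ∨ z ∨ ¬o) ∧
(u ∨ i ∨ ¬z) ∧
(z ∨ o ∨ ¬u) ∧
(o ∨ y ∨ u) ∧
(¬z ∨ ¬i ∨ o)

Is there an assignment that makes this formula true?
Yes

Yes, the formula is satisfiable.

One satisfying assignment is: u=True, y=False, z=True, o=True, i=False

Verification: With this assignment, all 21 clauses evaluate to true.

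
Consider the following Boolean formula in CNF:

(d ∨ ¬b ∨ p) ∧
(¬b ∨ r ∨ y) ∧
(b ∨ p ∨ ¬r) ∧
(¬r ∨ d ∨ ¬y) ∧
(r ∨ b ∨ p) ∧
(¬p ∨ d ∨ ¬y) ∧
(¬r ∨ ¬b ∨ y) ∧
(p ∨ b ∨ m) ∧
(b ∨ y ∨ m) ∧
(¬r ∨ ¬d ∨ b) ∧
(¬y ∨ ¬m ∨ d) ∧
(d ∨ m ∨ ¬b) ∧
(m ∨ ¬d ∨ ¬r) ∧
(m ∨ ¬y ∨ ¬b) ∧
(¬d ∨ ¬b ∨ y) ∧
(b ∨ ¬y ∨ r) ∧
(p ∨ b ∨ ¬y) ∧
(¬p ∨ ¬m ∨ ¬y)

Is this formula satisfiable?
Yes

Yes, the formula is satisfiable.

One satisfying assignment is: p=False, r=False, y=True, m=True, b=True, d=True

Verification: With this assignment, all 18 clauses evaluate to true.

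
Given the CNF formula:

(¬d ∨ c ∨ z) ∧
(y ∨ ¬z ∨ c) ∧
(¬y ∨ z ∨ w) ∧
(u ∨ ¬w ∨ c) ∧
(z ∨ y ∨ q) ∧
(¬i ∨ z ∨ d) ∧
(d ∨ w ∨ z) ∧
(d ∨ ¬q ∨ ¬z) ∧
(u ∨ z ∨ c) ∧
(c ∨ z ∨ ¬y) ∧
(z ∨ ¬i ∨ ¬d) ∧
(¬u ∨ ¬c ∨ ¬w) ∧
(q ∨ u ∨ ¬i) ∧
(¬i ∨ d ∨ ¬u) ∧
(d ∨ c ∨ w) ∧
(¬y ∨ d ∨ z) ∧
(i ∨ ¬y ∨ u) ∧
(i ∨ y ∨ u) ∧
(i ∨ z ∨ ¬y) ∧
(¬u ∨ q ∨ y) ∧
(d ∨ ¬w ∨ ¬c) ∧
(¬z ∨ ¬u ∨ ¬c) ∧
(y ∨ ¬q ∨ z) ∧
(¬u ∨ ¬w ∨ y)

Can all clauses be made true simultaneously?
Yes

Yes, the formula is satisfiable.

One satisfying assignment is: c=True, q=True, i=True, z=True, d=True, w=False, u=False, y=False

Verification: With this assignment, all 24 clauses evaluate to true.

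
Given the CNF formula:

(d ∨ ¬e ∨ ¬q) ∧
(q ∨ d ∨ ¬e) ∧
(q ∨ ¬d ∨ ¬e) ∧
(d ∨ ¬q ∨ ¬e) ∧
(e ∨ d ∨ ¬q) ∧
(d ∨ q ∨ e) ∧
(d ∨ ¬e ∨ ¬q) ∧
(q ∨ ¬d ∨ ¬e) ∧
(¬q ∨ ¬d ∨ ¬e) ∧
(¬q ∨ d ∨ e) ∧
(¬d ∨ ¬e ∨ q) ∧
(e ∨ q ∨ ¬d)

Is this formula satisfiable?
Yes

Yes, the formula is satisfiable.

One satisfying assignment is: q=True, e=False, d=True

Verification: With this assignment, all 12 clauses evaluate to true.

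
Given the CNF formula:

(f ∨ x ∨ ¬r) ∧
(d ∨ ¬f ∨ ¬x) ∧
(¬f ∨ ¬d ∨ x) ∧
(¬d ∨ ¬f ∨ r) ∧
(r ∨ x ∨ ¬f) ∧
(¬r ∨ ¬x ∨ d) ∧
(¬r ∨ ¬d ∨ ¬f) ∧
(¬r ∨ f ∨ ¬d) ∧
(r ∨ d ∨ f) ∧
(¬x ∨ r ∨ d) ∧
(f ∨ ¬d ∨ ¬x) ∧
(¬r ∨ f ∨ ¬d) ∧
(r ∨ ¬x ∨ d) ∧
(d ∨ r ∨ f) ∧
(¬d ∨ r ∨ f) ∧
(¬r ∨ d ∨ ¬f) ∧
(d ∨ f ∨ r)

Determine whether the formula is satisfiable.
No

No, the formula is not satisfiable.

No assignment of truth values to the variables can make all 17 clauses true simultaneously.

The formula is UNSAT (unsatisfiable).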